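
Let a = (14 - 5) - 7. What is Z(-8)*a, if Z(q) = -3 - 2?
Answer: -10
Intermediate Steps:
Z(q) = -5
a = 2 (a = 9 - 7 = 2)
Z(-8)*a = -5*2 = -10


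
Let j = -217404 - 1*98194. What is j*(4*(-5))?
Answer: 6311960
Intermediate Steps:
j = -315598 (j = -217404 - 98194 = -315598)
j*(4*(-5)) = -1262392*(-5) = -315598*(-20) = 6311960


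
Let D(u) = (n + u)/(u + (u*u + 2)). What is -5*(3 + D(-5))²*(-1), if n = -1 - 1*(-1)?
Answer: 18605/484 ≈ 38.440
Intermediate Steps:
n = 0 (n = -1 + 1 = 0)
D(u) = u/(2 + u + u²) (D(u) = (0 + u)/(u + (u*u + 2)) = u/(u + (u² + 2)) = u/(u + (2 + u²)) = u/(2 + u + u²))
-5*(3 + D(-5))²*(-1) = -5*(3 - 5/(2 - 5 + (-5)²))²*(-1) = -5*(3 - 5/(2 - 5 + 25))²*(-1) = -5*(3 - 5/22)²*(-1) = -5*(61/22)²*(-1) = -5*3721/484*(-1) = -18605/484*(-1) = 18605/484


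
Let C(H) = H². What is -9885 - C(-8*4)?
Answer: -10909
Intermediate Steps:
-9885 - C(-8*4) = -9885 - (-8*4)² = -9885 - 1*(-32)² = -9885 - 1*1024 = -9885 - 1024 = -10909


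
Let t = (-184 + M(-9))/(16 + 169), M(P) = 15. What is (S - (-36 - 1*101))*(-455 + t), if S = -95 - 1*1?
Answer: -3458104/185 ≈ -18692.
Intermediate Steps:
S = -96 (S = -95 - 1 = -96)
t = -169/185 (t = (-184 + 15)/(16 + 169) = -169/185 ≈ -0.91351)
(S - (-36 - 1*101))*(-455 + t) = (-96 - (-36 - 1*101))*(-455 - 169/185) = (-96 - (-36 - 101))*(-84344/185) = (-96 - 1*(-137))*(-84344/185) = (-96 + 137)*(-84344/185) = 41*(-84344/185) = -3458104/185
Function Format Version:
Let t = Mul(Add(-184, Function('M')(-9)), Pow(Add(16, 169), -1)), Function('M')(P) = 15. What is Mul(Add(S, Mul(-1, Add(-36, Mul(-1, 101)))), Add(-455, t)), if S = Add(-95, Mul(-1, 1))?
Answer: Rational(-3458104, 185) ≈ -18692.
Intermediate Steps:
S = -96 (S = Add(-95, -1) = -96)
t = Rational(-169, 185) (t = Mul(Add(-184, 15), Pow(Add(16, 169), -1)) = Mul(-169, Pow(185, -1)) = Mul(-169, Rational(1, 185)) = Rational(-169, 185) ≈ -0.91351)
Mul(Add(S, Mul(-1, Add(-36, Mul(-1, 101)))), Add(-455, t)) = Mul(Add(-96, Mul(-1, Add(-36, Mul(-1, 101)))), Add(-455, Rational(-169, 185))) = Mul(Add(-96, Mul(-1, Add(-36, -101))), Rational(-84344, 185)) = Mul(Add(-96, Mul(-1, -137)), Rational(-84344, 185)) = Mul(Add(-96, 137), Rational(-84344, 185)) = Mul(41, Rational(-84344, 185)) = Rational(-3458104, 185)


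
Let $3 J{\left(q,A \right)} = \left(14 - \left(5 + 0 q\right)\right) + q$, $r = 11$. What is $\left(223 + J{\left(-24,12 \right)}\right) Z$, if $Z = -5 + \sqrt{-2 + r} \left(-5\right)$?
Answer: $-4360$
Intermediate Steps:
$J{\left(q,A \right)} = 3 + \frac{q}{3}$ ($J{\left(q,A \right)} = \frac{\left(14 - \left(5 + 0 q\right)\right) + q}{3} = \frac{\left(14 + \left(-5 + 0\right)\right) + q}{3} = \frac{\left(14 - 5\right) + q}{3} = \frac{9 + q}{3} = 3 + \frac{q}{3}$)
$Z = -20$ ($Z = -5 + \sqrt{-2 + 11} \left(-5\right) = -5 + \sqrt{9} \left(-5\right) = -5 + 3 \left(-5\right) = -5 - 15 = -20$)
$\left(223 + J{\left(-24,12 \right)}\right) Z = \left(223 + \left(3 + \frac{1}{3} \left(-24\right)\right)\right) \left(-20\right) = \left(223 + \left(3 - 8\right)\right) \left(-20\right) = \left(223 - 5\right) \left(-20\right) = 218 \left(-20\right) = -4360$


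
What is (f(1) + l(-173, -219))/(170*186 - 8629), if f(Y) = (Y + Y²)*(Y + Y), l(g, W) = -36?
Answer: -32/22991 ≈ -0.0013918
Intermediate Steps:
f(Y) = 2*Y*(Y + Y²) (f(Y) = (Y + Y²)*(2*Y) = 2*Y*(Y + Y²))
(f(1) + l(-173, -219))/(170*186 - 8629) = (2*1²*(1 + 1) - 36)/(170*186 - 8629) = (2*1*2 - 36)/(31620 - 8629) = (4 - 36)/22991 = -32*1/22991 = -32/22991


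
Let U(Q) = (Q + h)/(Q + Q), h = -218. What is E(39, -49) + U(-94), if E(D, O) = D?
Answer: 1911/47 ≈ 40.660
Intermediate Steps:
U(Q) = (-218 + Q)/(2*Q) (U(Q) = (Q - 218)/(Q + Q) = (-218 + Q)/((2*Q)) = (-218 + Q)*(1/(2*Q)) = (-218 + Q)/(2*Q))
E(39, -49) + U(-94) = 39 + (½)*(-218 - 94)/(-94) = 39 + (½)*(-1/94)*(-312) = 39 + 78/47 = 1911/47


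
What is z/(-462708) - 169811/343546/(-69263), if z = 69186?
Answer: -68591839054210/458756215296141 ≈ -0.14952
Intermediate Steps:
z/(-462708) - 169811/343546/(-69263) = 69186/(-462708) - 169811/343546/(-69263) = 69186*(-1/462708) - 169811*1/343546*(-1/69263) = -11531/77118 - 169811/343546*(-1/69263) = -11531/77118 + 169811/23795026598 = -68591839054210/458756215296141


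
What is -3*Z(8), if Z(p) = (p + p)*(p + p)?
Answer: -768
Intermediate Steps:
Z(p) = 4*p**2 (Z(p) = (2*p)*(2*p) = 4*p**2)
-3*Z(8) = -12*8**2 = -12*64 = -3*256 = -768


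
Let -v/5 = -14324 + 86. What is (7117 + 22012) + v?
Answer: 100319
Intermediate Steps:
v = 71190 (v = -5*(-14324 + 86) = -5*(-14238) = 71190)
(7117 + 22012) + v = (7117 + 22012) + 71190 = 29129 + 71190 = 100319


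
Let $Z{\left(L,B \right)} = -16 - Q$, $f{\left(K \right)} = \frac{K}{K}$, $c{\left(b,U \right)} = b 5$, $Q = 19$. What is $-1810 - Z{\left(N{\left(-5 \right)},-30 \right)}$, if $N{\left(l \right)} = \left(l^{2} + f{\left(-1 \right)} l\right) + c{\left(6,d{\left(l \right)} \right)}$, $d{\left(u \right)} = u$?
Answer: $-1775$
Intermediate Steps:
$c{\left(b,U \right)} = 5 b$
$f{\left(K \right)} = 1$
$N{\left(l \right)} = 30 + l + l^{2}$ ($N{\left(l \right)} = \left(l^{2} + 1 l\right) + 5 \cdot 6 = \left(l^{2} + l\right) + 30 = \left(l + l^{2}\right) + 30 = 30 + l + l^{2}$)
$Z{\left(L,B \right)} = -35$ ($Z{\left(L,B \right)} = -16 - 19 = -35$)
$-1810 - Z{\left(N{\left(-5 \right)},-30 \right)} = -1810 - -35 = -1810 + 35 = -1775$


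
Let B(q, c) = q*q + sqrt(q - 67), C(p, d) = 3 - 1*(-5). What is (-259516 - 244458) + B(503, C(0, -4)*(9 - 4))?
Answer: -250965 + 2*sqrt(109) ≈ -2.5094e+5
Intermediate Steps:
C(p, d) = 8 (C(p, d) = 3 + 5 = 8)
B(q, c) = q**2 + sqrt(-67 + q)
(-259516 - 244458) + B(503, C(0, -4)*(9 - 4)) = (-259516 - 244458) + (503**2 + sqrt(-67 + 503)) = -503974 + (253009 + sqrt(436)) = -503974 + (253009 + 2*sqrt(109)) = -250965 + 2*sqrt(109)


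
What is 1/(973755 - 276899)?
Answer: 1/696856 ≈ 1.4350e-6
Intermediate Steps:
1/(973755 - 276899) = 1/696856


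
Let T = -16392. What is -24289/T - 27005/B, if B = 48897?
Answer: 248331091/267173208 ≈ 0.92948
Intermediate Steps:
-24289/T - 27005/B = -24289/(-16392) - 27005/48897 = -24289*(-1/16392) - 27005*1/48897 = 24289/16392 - 27005/48897 = 248331091/267173208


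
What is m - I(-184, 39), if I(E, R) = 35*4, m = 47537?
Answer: 47397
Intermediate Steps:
I(E, R) = 140
m - I(-184, 39) = 47537 - 1*140 = 47537 - 140 = 47397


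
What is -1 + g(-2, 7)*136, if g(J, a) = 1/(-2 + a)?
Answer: 131/5 ≈ 26.200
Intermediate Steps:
-1 + g(-2, 7)*136 = -1 + 136/(-2 + 7) = -1 + 136/5 = 131/5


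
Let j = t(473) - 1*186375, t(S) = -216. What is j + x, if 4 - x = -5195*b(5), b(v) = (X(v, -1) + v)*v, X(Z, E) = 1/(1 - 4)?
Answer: -196111/3 ≈ -65370.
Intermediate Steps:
X(Z, E) = -⅓ (X(Z, E) = 1/(-3) = -⅓)
b(v) = v*(-⅓ + v) (b(v) = (-⅓ + v)*v = v*(-⅓ + v))
x = 363662/3 (x = 4 - (-5195)*5*(-⅓ + 5) = 4 - (-5195)*5*(14/3) = 4 - (-5195)*70/3 = 4 - 1*(-363650/3) = 4 + 363650/3 = 363662/3 ≈ 1.2122e+5)
j = -186591 (j = -216 - 1*186375 = -216 - 186375 = -186591)
j + x = -186591 + 363662/3 = -196111/3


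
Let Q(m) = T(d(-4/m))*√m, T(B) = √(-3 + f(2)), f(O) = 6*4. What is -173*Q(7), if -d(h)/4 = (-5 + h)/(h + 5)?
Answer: -1211*√3 ≈ -2097.5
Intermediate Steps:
f(O) = 24
d(h) = -4*(-5 + h)/(5 + h) (d(h) = -4*(-5 + h)/(h + 5) = -4*(-5 + h)/(5 + h))
T(B) = √21 (T(B) = √(-3 + 24) = √21)
Q(m) = √21*√m
-173*Q(7) = -173*√21*√7 = -1211*√3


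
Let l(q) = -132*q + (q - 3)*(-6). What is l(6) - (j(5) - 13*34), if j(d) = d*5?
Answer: -393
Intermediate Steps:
j(d) = 5*d
l(q) = 18 - 138*q (l(q) = -132*q + (-3 + q)*(-6) = -132*q + (18 - 6*q) = 18 - 138*q)
l(6) - (j(5) - 13*34) = (18 - 138*6) - (5*5 - 13*34) = (18 - 828) - (25 - 442) = -810 - 1*(-417) = -810 + 417 = -393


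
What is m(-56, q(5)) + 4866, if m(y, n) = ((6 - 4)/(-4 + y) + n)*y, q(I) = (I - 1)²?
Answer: 59578/15 ≈ 3971.9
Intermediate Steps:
q(I) = (-1 + I)²
m(y, n) = y*(n + 2/(-4 + y)) (m(y, n) = (2/(-4 + y) + n)*y = (n + 2/(-4 + y))*y = y*(n + 2/(-4 + y)))
m(-56, q(5)) + 4866 = -56*(2 - 4*(-1 + 5)² + (-1 + 5)²*(-56))/(-4 - 56) + 4866 = -56*(2 - 4*4² + 4²*(-56))/(-60) + 4866 = -56*(-1/60)*(2 - 4*16 + 16*(-56)) + 4866 = -56*(-1/60)*(2 - 64 - 896) + 4866 = -56*(-1/60)*(-958) + 4866 = -13412/15 + 4866 = 59578/15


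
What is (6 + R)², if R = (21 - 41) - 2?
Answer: 256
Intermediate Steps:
R = -22 (R = -20 - 2 = -22)
(6 + R)² = (6 - 22)² = (-16)² = 256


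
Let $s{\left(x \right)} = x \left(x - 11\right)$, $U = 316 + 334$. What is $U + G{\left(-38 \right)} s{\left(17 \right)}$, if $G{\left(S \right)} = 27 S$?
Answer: $-104002$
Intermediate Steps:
$U = 650$
$s{\left(x \right)} = x \left(-11 + x\right)$
$U + G{\left(-38 \right)} s{\left(17 \right)} = 650 + 27 \left(-38\right) 17 \left(-11 + 17\right) = 650 - 1026 \cdot 17 \cdot 6 = 650 - 104652 = -104002$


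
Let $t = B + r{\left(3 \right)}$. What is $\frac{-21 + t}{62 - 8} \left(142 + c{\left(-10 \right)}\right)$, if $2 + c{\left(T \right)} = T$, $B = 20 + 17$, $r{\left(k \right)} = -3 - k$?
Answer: $\frac{650}{27} \approx 24.074$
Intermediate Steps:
$B = 37$
$t = 31$ ($t = 37 - 6 = 31$)
$c{\left(T \right)} = -2 + T$
$\frac{-21 + t}{62 - 8} \left(142 + c{\left(-10 \right)}\right) = \frac{-21 + 31}{62 - 8} \left(142 - 12\right) = \frac{10}{54} \left(142 - 12\right) = 10 \cdot \frac{1}{54} \cdot 130 = \frac{5}{27} \cdot 130 = \frac{650}{27}$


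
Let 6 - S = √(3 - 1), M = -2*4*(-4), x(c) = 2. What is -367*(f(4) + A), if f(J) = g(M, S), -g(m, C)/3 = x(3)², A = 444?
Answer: -158544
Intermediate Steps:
M = 32 (M = -8*(-4) = 32)
S = 6 - √2 (S = 6 - √(3 - 1) = 6 - √2 ≈ 4.5858)
g(m, C) = -12 (g(m, C) = -3*2² = -3*4 = -12)
f(J) = -12
-367*(f(4) + A) = -367*(-12 + 444) = -367*432 = -158544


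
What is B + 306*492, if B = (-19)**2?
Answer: 150913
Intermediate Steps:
B = 361
B + 306*492 = 361 + 306*492 = 361 + 150552 = 150913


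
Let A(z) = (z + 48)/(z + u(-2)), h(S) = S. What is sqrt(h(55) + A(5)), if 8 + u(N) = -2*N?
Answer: 6*sqrt(3) ≈ 10.392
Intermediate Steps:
u(N) = -8 - 2*N
A(z) = (48 + z)/(-4 + z) (A(z) = (z + 48)/(z + (-8 - 2*(-2))) = (48 + z)/(z + (-8 + 4)) = (48 + z)/(z - 4) = (48 + z)/(-4 + z))
sqrt(h(55) + A(5)) = sqrt(55 + (48 + 5)/(-4 + 5)) = sqrt(55 + 53/1) = sqrt(55 + 1*53) = sqrt(55 + 53) = sqrt(108) = 6*sqrt(3)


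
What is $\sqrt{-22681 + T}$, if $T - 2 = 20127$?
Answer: $2 i \sqrt{638} \approx 50.517 i$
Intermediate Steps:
$T = 20129$ ($T = 2 + 20127 = 20129$)
$\sqrt{-22681 + T} = \sqrt{-22681 + 20129} = \sqrt{-2552} = 2 i \sqrt{638}$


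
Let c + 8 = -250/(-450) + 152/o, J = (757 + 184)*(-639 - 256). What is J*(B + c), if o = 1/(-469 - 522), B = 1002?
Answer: 1134215167715/9 ≈ 1.2602e+11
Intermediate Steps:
o = -1/991 (o = 1/(-991) = -1/991 ≈ -0.0010091)
J = -842195 (J = 941*(-895) = -842195)
c = -1355755/9 (c = -8 + (-250/(-450) + 152/(-1/991)) = -8 + (-250*(-1/450) + 152*(-991)) = -8 + (5/9 - 150632) = -8 - 1355683/9 = -1355755/9 ≈ -1.5064e+5)
J*(B + c) = -842195*(1002 - 1355755/9) = -842195*(-1346737/9) = 1134215167715/9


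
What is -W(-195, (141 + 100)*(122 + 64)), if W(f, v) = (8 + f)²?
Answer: -34969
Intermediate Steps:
-W(-195, (141 + 100)*(122 + 64)) = -(8 - 195)² = -1*(-187)² = -1*34969 = -34969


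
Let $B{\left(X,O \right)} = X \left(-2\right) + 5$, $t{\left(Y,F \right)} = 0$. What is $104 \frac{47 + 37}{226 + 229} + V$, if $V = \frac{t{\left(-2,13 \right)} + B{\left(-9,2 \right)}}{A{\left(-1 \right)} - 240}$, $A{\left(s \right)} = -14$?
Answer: $\frac{24269}{1270} \approx 19.109$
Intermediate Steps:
$B{\left(X,O \right)} = 5 - 2 X$ ($B{\left(X,O \right)} = - 2 X + 5 = 5 - 2 X$)
$V = - \frac{23}{254}$ ($V = \frac{0 + \left(5 - -18\right)}{-14 - 240} = \frac{0 + \left(5 + 18\right)}{-254} = \left(0 + 23\right) \left(- \frac{1}{254}\right) = 23 \left(- \frac{1}{254}\right) = - \frac{23}{254} \approx -0.090551$)
$104 \frac{47 + 37}{226 + 229} + V = 104 \frac{47 + 37}{226 + 229} - \frac{23}{254} = 104 \cdot \frac{84}{455} - \frac{23}{254} = 104 \cdot 84 \cdot \frac{1}{455} - \frac{23}{254} = 104 \cdot \frac{12}{65} - \frac{23}{254} = \frac{96}{5} - \frac{23}{254} = \frac{24269}{1270}$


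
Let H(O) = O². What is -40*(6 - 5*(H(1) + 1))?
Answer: 160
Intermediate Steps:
-40*(6 - 5*(H(1) + 1)) = -40*(6 - 5*(1² + 1)) = -40*(6 - 5*(1 + 1)) = -40*(6 - 5*2) = -40*(6 - 10) = -40*(-4) = 160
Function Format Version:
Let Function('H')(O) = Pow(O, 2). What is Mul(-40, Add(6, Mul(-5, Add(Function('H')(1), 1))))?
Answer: 160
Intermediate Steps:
Mul(-40, Add(6, Mul(-5, Add(Function('H')(1), 1)))) = Mul(-40, Add(6, Mul(-5, Add(Pow(1, 2), 1)))) = Mul(-40, Add(6, Mul(-5, Add(1, 1)))) = Mul(-40, Add(6, Mul(-5, 2))) = Mul(-40, Add(6, -10)) = Mul(-40, -4) = 160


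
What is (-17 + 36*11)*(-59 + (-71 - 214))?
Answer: -130376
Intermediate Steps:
(-17 + 36*11)*(-59 + (-71 - 214)) = (-17 + 396)*(-59 - 285) = 379*(-344) = -130376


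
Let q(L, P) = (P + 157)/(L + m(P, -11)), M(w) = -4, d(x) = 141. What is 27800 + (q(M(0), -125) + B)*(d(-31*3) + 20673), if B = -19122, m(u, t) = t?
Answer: -1990109556/5 ≈ -3.9802e+8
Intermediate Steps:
q(L, P) = (157 + P)/(-11 + L) (q(L, P) = (P + 157)/(L - 11) = (157 + P)/(-11 + L))
27800 + (q(M(0), -125) + B)*(d(-31*3) + 20673) = 27800 + ((157 - 125)/(-11 - 4) - 19122)*(141 + 20673) = 27800 + (32/(-15) - 19122)*20814 = 27800 + (-1/15*32 - 19122)*20814 = 27800 + (-32/15 - 19122)*20814 = 27800 - 286862/15*20814 = 27800 - 1990248556/5 = -1990109556/5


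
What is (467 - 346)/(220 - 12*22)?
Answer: -11/4 ≈ -2.7500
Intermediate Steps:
(467 - 346)/(220 - 12*22) = 121/(220 - 264) = 121/(-44) = 121*(-1/44) = -11/4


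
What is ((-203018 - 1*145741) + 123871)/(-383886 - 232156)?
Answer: 112444/308021 ≈ 0.36505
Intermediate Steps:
((-203018 - 1*145741) + 123871)/(-383886 - 232156) = ((-203018 - 145741) + 123871)/(-616042) = (-348759 + 123871)*(-1/616042) = -224888*(-1/616042) = 112444/308021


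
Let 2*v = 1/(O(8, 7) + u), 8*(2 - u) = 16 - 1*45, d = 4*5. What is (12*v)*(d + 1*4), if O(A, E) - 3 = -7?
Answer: 1152/13 ≈ 88.615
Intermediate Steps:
d = 20
O(A, E) = -4 (O(A, E) = 3 - 7 = -4)
u = 45/8 (u = 2 - (16 - 1*45)/8 = 2 - (16 - 45)/8 = 2 - ⅛*(-29) = 2 + 29/8 = 45/8 ≈ 5.6250)
v = 4/13 (v = 1/(2*(-4 + 45/8)) = 1/(2*(13/8)) = (½)*(8/13) = 4/13 ≈ 0.30769)
(12*v)*(d + 1*4) = (12*(4/13))*(20 + 1*4) = 48*(20 + 4)/13 = (48/13)*24 = 1152/13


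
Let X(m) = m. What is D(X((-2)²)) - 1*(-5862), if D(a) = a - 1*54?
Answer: 5812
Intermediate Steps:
D(a) = -54 + a (D(a) = a - 54 = -54 + a)
D(X((-2)²)) - 1*(-5862) = (-54 + (-2)²) - 1*(-5862) = (-54 + 4) + 5862 = -50 + 5862 = 5812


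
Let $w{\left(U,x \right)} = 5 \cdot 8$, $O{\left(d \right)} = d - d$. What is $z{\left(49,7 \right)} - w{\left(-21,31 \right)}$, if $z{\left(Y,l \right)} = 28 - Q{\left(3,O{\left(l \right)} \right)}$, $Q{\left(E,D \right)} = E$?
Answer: $-15$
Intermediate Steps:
$O{\left(d \right)} = 0$
$z{\left(Y,l \right)} = 25$ ($z{\left(Y,l \right)} = 28 - 3 = 25$)
$w{\left(U,x \right)} = 40$
$z{\left(49,7 \right)} - w{\left(-21,31 \right)} = 25 - 40 = -15$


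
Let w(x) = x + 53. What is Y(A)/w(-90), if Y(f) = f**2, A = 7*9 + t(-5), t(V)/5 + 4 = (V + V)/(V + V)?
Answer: -2304/37 ≈ -62.270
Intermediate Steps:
t(V) = -15 (t(V) = -20 + 5*((V + V)/(V + V)) = -20 + 5*((2*V)/((2*V))) = -20 + 5*((2*V)*(1/(2*V))) = -20 + 5*1 = -20 + 5 = -15)
A = 48 (A = 7*9 - 15 = 63 - 15 = 48)
w(x) = 53 + x
Y(A)/w(-90) = 48**2/(53 - 90) = 2304/(-37) = 2304*(-1/37) = -2304/37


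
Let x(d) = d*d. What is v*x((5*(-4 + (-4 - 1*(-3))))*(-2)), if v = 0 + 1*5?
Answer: 12500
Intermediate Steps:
x(d) = d²
v = 5 (v = 0 + 5 = 5)
v*x((5*(-4 + (-4 - 1*(-3))))*(-2)) = 5*((5*(-4 + (-4 - 1*(-3))))*(-2))² = 5*((5*(-4 + (-4 + 3)))*(-2))² = 5*((5*(-4 - 1))*(-2))² = 5*((5*(-5))*(-2))² = 5*(-25*(-2))² = 5*50² = 5*2500 = 12500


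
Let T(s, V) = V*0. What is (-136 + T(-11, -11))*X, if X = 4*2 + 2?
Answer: -1360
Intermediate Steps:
X = 10 (X = 8 + 2 = 10)
T(s, V) = 0
(-136 + T(-11, -11))*X = (-136 + 0)*10 = -136*10 = -1360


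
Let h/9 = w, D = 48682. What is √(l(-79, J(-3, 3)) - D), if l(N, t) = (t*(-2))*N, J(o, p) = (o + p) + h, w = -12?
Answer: I*√65746 ≈ 256.41*I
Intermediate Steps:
h = -108 (h = 9*(-12) = -108)
J(o, p) = -108 + o + p (J(o, p) = (o + p) - 108 = -108 + o + p)
l(N, t) = -2*N*t (l(N, t) = (-2*t)*N = -2*N*t)
√(l(-79, J(-3, 3)) - D) = √(-2*(-79)*(-108 - 3 + 3) - 1*48682) = √(-2*(-79)*(-108) - 48682) = √(-17064 - 48682) = √(-65746) = I*√65746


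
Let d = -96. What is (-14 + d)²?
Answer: 12100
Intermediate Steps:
(-14 + d)² = (-14 - 96)² = (-110)² = 12100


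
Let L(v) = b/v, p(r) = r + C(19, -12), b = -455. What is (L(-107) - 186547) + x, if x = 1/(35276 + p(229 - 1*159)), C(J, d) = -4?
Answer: -705428935201/3781594 ≈ -1.8654e+5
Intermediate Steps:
p(r) = -4 + r (p(r) = r - 4 = -4 + r)
L(v) = -455/v
x = 1/35342 (x = 1/(35276 + (-4 + (229 - 1*159))) = 1/(35276 + (-4 + (229 - 159))) = 1/(35276 + (-4 + 70)) = 1/(35276 + 66) = 1/35342 ≈ 2.8295e-5)
(L(-107) - 186547) + x = (-455/(-107) - 186547) + 1/35342 = (-455*(-1/107) - 186547) + 1/35342 = (455/107 - 186547) + 1/35342 = -19960074/107 + 1/35342 = -705428935201/3781594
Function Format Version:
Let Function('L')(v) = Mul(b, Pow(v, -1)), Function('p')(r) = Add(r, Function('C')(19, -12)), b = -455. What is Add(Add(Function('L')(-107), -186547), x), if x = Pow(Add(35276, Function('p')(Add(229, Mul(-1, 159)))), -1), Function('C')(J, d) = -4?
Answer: Rational(-705428935201, 3781594) ≈ -1.8654e+5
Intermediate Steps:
Function('p')(r) = Add(-4, r) (Function('p')(r) = Add(r, -4) = Add(-4, r))
Function('L')(v) = Mul(-455, Pow(v, -1))
x = Rational(1, 35342) (x = Pow(Add(35276, Add(-4, Add(229, Mul(-1, 159)))), -1) = Pow(Add(35276, Add(-4, Add(229, -159))), -1) = Pow(Add(35276, Add(-4, 70)), -1) = Pow(Add(35276, 66), -1) = Pow(35342, -1) = Rational(1, 35342) ≈ 2.8295e-5)
Add(Add(Function('L')(-107), -186547), x) = Add(Add(Mul(-455, Pow(-107, -1)), -186547), Rational(1, 35342)) = Add(Add(Mul(-455, Rational(-1, 107)), -186547), Rational(1, 35342)) = Add(Add(Rational(455, 107), -186547), Rational(1, 35342)) = Add(Rational(-19960074, 107), Rational(1, 35342)) = Rational(-705428935201, 3781594)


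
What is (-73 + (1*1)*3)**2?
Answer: 4900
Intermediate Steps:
(-73 + (1*1)*3)**2 = (-73 + 1*3)**2 = (-73 + 3)**2 = (-70)**2 = 4900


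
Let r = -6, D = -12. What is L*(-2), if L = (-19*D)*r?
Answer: 2736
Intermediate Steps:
L = -1368 (L = -19*(-12)*(-6) = 228*(-6) = -1368)
L*(-2) = -1368*(-2) = 2736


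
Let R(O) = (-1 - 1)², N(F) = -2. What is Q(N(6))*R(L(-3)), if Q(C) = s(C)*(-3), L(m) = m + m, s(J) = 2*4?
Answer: -96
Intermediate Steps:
s(J) = 8
L(m) = 2*m
R(O) = 4 (R(O) = (-2)² = 4)
Q(C) = -24 (Q(C) = 8*(-3) = -24)
Q(N(6))*R(L(-3)) = -24*4 = -96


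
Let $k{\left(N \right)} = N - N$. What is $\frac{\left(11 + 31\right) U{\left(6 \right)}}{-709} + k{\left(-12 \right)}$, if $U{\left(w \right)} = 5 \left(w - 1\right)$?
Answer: $- \frac{1050}{709} \approx -1.481$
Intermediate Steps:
$U{\left(w \right)} = -5 + 5 w$ ($U{\left(w \right)} = 5 \left(-1 + w\right) = -5 + 5 w$)
$k{\left(N \right)} = 0$
$\frac{\left(11 + 31\right) U{\left(6 \right)}}{-709} + k{\left(-12 \right)} = \frac{\left(11 + 31\right) \left(-5 + 5 \cdot 6\right)}{-709} + 0 = 42 \left(-5 + 30\right) \left(- \frac{1}{709}\right) + 0 = 42 \cdot 25 \left(- \frac{1}{709}\right) + 0 = 1050 \left(- \frac{1}{709}\right) + 0 = - \frac{1050}{709} + 0 = - \frac{1050}{709}$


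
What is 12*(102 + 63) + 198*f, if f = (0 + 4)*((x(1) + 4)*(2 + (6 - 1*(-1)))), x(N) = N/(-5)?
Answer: 145332/5 ≈ 29066.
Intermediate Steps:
x(N) = -N/5 (x(N) = N*(-1/5) = -N/5)
f = 684/5 (f = (0 + 4)*((-1/5*1 + 4)*(2 + (6 - 1*(-1)))) = 4*((-1/5 + 4)*(2 + (6 + 1))) = 4*(19*(2 + 7)/5) = 4*((19/5)*9) = 4*(171/5) = 684/5 ≈ 136.80)
12*(102 + 63) + 198*f = 12*(102 + 63) + 198*(684/5) = 12*165 + 135432/5 = 1980 + 135432/5 = 145332/5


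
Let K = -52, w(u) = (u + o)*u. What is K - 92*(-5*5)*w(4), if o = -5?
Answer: -9252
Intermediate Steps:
w(u) = u*(-5 + u) (w(u) = (u - 5)*u = (-5 + u)*u = u*(-5 + u))
K - 92*(-5*5)*w(4) = -52 - 92*(-5*5)*4*(-5 + 4) = -52 - (-2300)*4*(-1) = -52 - (-2300)*(-4) = -52 - 92*100 = -52 - 9200 = -9252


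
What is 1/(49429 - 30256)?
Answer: 1/19173 ≈ 5.2157e-5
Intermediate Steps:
1/(49429 - 30256) = 1/19173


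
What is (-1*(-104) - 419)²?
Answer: 99225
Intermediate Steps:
(-1*(-104) - 419)² = (104 - 419)² = (-315)² = 99225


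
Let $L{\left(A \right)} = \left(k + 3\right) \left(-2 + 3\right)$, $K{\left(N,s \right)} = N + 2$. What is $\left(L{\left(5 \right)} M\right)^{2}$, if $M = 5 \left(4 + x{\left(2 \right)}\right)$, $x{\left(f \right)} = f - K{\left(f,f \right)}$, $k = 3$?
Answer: $3600$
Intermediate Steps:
$K{\left(N,s \right)} = 2 + N$
$x{\left(f \right)} = -2$ ($x{\left(f \right)} = f - \left(2 + f\right) = -2$)
$M = 10$ ($M = 5 \left(4 - 2\right) = 5 \cdot 2 = 10$)
$L{\left(A \right)} = 6$ ($L{\left(A \right)} = \left(3 + 3\right) \left(-2 + 3\right) = 6 \cdot 1 = 6$)
$\left(L{\left(5 \right)} M\right)^{2} = \left(6 \cdot 10\right)^{2} = 60^{2} = 3600$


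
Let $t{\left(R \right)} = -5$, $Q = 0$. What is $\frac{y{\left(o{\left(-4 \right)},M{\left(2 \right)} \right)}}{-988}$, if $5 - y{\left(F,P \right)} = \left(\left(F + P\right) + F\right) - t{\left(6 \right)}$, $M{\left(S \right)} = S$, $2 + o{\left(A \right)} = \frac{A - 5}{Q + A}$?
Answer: $\frac{5}{1976} \approx 0.0025304$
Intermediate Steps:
$o{\left(A \right)} = -2 + \frac{-5 + A}{A}$ ($o{\left(A \right)} = -2 + \frac{A - 5}{0 + A} = -2 + \frac{-5 + A}{A}$)
$y{\left(F,P \right)} = - P - 2 F$ ($y{\left(F,P \right)} = 5 - \left(\left(\left(F + P\right) + F\right) - -5\right) = 5 - \left(\left(P + 2 F\right) + 5\right) = 5 - \left(5 + P + 2 F\right) = - P - 2 F$)
$\frac{y{\left(o{\left(-4 \right)},M{\left(2 \right)} \right)}}{-988} = \frac{\left(-1\right) 2 - 2 \frac{-5 - -4}{-4}}{-988} = \left(-2 - 2 \left(- \frac{-5 + 4}{4}\right)\right) \left(- \frac{1}{988}\right) = \left(-2 - 2 \left(\left(- \frac{1}{4}\right) \left(-1\right)\right)\right) \left(- \frac{1}{988}\right) = \left(-2 - \frac{1}{2}\right) \left(- \frac{1}{988}\right) = \left(- \frac{5}{2}\right) \left(- \frac{1}{988}\right) = \frac{5}{1976}$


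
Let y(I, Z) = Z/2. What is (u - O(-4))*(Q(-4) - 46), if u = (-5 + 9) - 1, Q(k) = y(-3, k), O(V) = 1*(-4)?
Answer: -336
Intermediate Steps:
O(V) = -4
y(I, Z) = Z/2 (y(I, Z) = Z*(½) = Z/2)
Q(k) = k/2
u = 3 (u = 4 - 1 = 3)
(u - O(-4))*(Q(-4) - 46) = (3 - 1*(-4))*((½)*(-4) - 46) = (3 + 4)*(-2 - 46) = 7*(-48) = -336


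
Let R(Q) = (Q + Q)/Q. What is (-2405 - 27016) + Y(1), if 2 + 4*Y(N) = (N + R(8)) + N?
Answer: -58841/2 ≈ -29421.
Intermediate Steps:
R(Q) = 2 (R(Q) = (2*Q)/Q = 2)
Y(N) = N/2 (Y(N) = -½ + ((N + 2) + N)/4 = -½ + ((2 + N) + N)/4 = -½ + (2 + 2*N)/4 = -½ + (½ + N/2) = N/2)
(-2405 - 27016) + Y(1) = (-2405 - 27016) + (½)*1 = -29421 + ½ = -58841/2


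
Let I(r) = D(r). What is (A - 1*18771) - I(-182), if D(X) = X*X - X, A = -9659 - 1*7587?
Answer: -69323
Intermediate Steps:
A = -17246 (A = -9659 - 7587 = -17246)
D(X) = X**2 - X
I(r) = r*(-1 + r)
(A - 1*18771) - I(-182) = (-17246 - 1*18771) - (-182)*(-1 - 182) = (-17246 - 18771) - (-182)*(-183) = -36017 - 1*33306 = -36017 - 33306 = -69323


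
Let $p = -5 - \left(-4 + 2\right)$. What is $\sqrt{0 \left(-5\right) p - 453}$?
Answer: $i \sqrt{453} \approx 21.284 i$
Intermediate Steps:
$p = -3$ ($p = -5 - -2 = -5 + 2 = -3$)
$\sqrt{0 \left(-5\right) p - 453} = \sqrt{0 \left(-5\right) \left(-3\right) - 453} = \sqrt{0 \left(-3\right) - 453} = \sqrt{0 - 453} = \sqrt{-453} = i \sqrt{453}$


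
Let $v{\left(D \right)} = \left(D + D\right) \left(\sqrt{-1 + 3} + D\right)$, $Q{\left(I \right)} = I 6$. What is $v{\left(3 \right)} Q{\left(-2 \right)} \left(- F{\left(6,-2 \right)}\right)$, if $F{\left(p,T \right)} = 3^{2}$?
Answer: $1944 + 648 \sqrt{2} \approx 2860.4$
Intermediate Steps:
$Q{\left(I \right)} = 6 I$
$F{\left(p,T \right)} = 9$
$v{\left(D \right)} = 2 D \left(D + \sqrt{2}\right)$ ($v{\left(D \right)} = 2 D \left(\sqrt{2} + D\right) = 2 D \left(D + \sqrt{2}\right)$)
$v{\left(3 \right)} Q{\left(-2 \right)} \left(- F{\left(6,-2 \right)}\right) = 2 \cdot 3 \left(3 + \sqrt{2}\right) 6 \left(-2\right) \left(\left(-1\right) 9\right) = \left(18 + 6 \sqrt{2}\right) \left(-12\right) \left(-9\right) = \left(-216 - 72 \sqrt{2}\right) \left(-9\right) = 1944 + 648 \sqrt{2}$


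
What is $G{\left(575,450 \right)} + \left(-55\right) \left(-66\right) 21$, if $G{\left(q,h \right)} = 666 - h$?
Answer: $76446$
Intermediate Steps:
$G{\left(575,450 \right)} + \left(-55\right) \left(-66\right) 21 = \left(666 - 450\right) + \left(-55\right) \left(-66\right) 21 = \left(666 - 450\right) + 3630 \cdot 21 = 216 + 76230 = 76446$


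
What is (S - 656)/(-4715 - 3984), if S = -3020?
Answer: 3676/8699 ≈ 0.42258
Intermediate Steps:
(S - 656)/(-4715 - 3984) = (-3020 - 656)/(-4715 - 3984) = -3676/(-8699) = -3676*(-1/8699) = 3676/8699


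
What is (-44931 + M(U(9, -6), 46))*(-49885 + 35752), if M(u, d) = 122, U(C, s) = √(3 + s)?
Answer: 633285597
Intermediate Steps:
(-44931 + M(U(9, -6), 46))*(-49885 + 35752) = (-44931 + 122)*(-49885 + 35752) = -44809*(-14133) = 633285597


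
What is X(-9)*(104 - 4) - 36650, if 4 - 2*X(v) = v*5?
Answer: -34200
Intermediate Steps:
X(v) = 2 - 5*v/2 (X(v) = 2 - v*5/2 = 2 - 5*v/2)
X(-9)*(104 - 4) - 36650 = (2 - 5/2*(-9))*(104 - 4) - 36650 = (2 + 45/2)*100 - 36650 = (49/2)*100 - 36650 = 2450 - 36650 = -34200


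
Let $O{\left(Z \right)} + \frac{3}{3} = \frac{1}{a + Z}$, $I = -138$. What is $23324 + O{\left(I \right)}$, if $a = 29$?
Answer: $\frac{2542206}{109} \approx 23323.0$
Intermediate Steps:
$O{\left(Z \right)} = -1 + \frac{1}{29 + Z}$
$23324 + O{\left(I \right)} = 23324 + \frac{-28 - -138}{29 - 138} = 23324 + \frac{-28 + 138}{-109} = 23324 - \frac{110}{109} = \frac{2542206}{109}$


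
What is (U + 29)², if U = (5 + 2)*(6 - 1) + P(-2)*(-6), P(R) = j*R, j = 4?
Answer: 12544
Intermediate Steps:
P(R) = 4*R
U = 83 (U = (5 + 2)*(6 - 1) + (4*(-2))*(-6) = 7*5 - 8*(-6) = 35 + 48 = 83)
(U + 29)² = (83 + 29)² = 112² = 12544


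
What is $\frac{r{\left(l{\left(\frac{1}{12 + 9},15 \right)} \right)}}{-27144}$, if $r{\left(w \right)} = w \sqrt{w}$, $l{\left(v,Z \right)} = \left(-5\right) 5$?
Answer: $\frac{125 i}{27144} \approx 0.0046051 i$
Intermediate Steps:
$l{\left(v,Z \right)} = -25$
$r{\left(w \right)} = w^{\frac{3}{2}}$
$\frac{r{\left(l{\left(\frac{1}{12 + 9},15 \right)} \right)}}{-27144} = \frac{\left(-25\right)^{\frac{3}{2}}}{-27144} = - 125 i \left(- \frac{1}{27144}\right) = \frac{125 i}{27144}$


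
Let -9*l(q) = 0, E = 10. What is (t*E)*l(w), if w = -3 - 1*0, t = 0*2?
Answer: 0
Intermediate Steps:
t = 0
w = -3 (w = -3 + 0 = -3)
l(q) = 0 (l(q) = -⅑*0 = 0)
(t*E)*l(w) = (0*10)*0 = 0*0 = 0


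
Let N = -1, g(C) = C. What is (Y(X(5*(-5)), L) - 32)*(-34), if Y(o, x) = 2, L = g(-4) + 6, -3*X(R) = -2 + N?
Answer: 1020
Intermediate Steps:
X(R) = 1 (X(R) = -(-2 - 1)/3 = -1/3*(-3) = 1)
L = 2 (L = -4 + 6 = 2)
(Y(X(5*(-5)), L) - 32)*(-34) = (2 - 32)*(-34) = -30*(-34) = 1020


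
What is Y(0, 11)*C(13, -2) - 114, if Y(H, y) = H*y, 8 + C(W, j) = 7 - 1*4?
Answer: -114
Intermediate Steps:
C(W, j) = -5 (C(W, j) = -8 + (7 - 1*4) = -8 + (7 - 4) = -8 + 3 = -5)
Y(0, 11)*C(13, -2) - 114 = (0*11)*(-5) - 114 = 0*(-5) - 114 = 0 - 114 = -114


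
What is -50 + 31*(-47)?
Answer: -1507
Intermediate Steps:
-50 + 31*(-47) = -50 - 1457 = -1507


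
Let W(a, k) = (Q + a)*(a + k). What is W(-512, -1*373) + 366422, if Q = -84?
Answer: 893882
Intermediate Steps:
W(a, k) = (-84 + a)*(a + k)
W(-512, -1*373) + 366422 = ((-512)**2 - 84*(-512) - (-84)*373 - (-512)*373) + 366422 = (262144 + 43008 - 84*(-373) - 512*(-373)) + 366422 = (262144 + 43008 + 31332 + 190976) + 366422 = 527460 + 366422 = 893882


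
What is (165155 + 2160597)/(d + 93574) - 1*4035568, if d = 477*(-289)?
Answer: -178693241224/44279 ≈ -4.0356e+6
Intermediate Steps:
d = -137853
(165155 + 2160597)/(d + 93574) - 1*4035568 = (165155 + 2160597)/(-137853 + 93574) - 1*4035568 = 2325752/(-44279) - 4035568 = 2325752*(-1/44279) - 4035568 = -2325752/44279 - 4035568 = -178693241224/44279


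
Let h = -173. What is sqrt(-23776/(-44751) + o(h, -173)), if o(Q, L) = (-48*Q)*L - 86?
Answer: I*sqrt(2877165007492902)/44751 ≈ 1198.6*I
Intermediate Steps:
o(Q, L) = -86 - 48*L*Q (o(Q, L) = -48*L*Q - 86 = -86 - 48*L*Q)
sqrt(-23776/(-44751) + o(h, -173)) = sqrt(-23776/(-44751) + (-86 - 48*(-173)*(-173))) = sqrt(-23776*(-1/44751) + (-86 - 1436592)) = sqrt(23776/44751 - 1436678) = sqrt(-64292753402/44751) = I*sqrt(2877165007492902)/44751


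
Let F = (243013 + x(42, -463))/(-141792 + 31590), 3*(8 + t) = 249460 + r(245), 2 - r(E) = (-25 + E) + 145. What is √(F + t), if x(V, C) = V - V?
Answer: √1008260641912938/110202 ≈ 288.14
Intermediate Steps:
r(E) = -118 - E (r(E) = 2 - ((-25 + E) + 145) = 2 - (120 + E) = 2 + (-120 - E) = -118 - E)
x(V, C) = 0
t = 249073/3 (t = -8 + (249460 + (-118 - 1*245))/3 = -8 + (249460 + (-118 - 245))/3 = -8 + (249460 - 363)/3 = -8 + (⅓)*249097 = -8 + 249097/3 = 249073/3 ≈ 83024.)
F = -243013/110202 (F = (243013 + 0)/(-141792 + 31590) = 243013/(-110202) = 243013*(-1/110202) = -243013/110202 ≈ -2.2052)
√(F + t) = √(-243013/110202 + 249073/3) = √(9149204569/110202) = √1008260641912938/110202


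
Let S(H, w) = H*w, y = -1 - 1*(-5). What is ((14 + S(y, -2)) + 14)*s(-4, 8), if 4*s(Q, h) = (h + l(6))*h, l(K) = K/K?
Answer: 360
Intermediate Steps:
y = 4 (y = -1 + 5 = 4)
l(K) = 1
s(Q, h) = h*(1 + h)/4 (s(Q, h) = ((h + 1)*h)/4 = ((1 + h)*h)/4 = (h*(1 + h))/4 = h*(1 + h)/4)
((14 + S(y, -2)) + 14)*s(-4, 8) = ((14 + 4*(-2)) + 14)*((1/4)*8*(1 + 8)) = ((14 - 8) + 14)*((1/4)*8*9) = (6 + 14)*18 = 20*18 = 360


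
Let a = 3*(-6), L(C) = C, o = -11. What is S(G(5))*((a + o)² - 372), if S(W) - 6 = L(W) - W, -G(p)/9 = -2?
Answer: 2814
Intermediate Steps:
G(p) = 18 (G(p) = -9*(-2) = 18)
a = -18
S(W) = 6 (S(W) = 6 + (W - W) = 6 + 0 = 6)
S(G(5))*((a + o)² - 372) = 6*((-18 - 11)² - 372) = 6*((-29)² - 372) = 6*(841 - 372) = 6*469 = 2814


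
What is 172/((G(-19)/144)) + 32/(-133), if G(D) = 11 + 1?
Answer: 274480/133 ≈ 2063.8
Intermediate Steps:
G(D) = 12
172/((G(-19)/144)) + 32/(-133) = 172/((12/144)) + 32/(-133) = 172/((12*(1/144))) + 32*(-1/133) = 172/(1/12) - 32/133 = 172*12 - 32/133 = 2064 - 32/133 = 274480/133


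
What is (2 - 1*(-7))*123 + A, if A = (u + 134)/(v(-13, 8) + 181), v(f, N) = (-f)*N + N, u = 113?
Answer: 324598/293 ≈ 1107.8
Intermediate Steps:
v(f, N) = N - N*f (v(f, N) = -N*f + N = N - N*f)
A = 247/293 (A = (113 + 134)/(8*(1 - 1*(-13)) + 181) = 247/(8*(1 + 13) + 181) = 247/(8*14 + 181) = 247/(112 + 181) = 247/293 ≈ 0.84300)
(2 - 1*(-7))*123 + A = (2 - 1*(-7))*123 + 247/293 = (2 + 7)*123 + 247/293 = 9*123 + 247/293 = 1107 + 247/293 = 324598/293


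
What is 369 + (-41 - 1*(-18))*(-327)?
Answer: 7890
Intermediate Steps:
369 + (-41 - 1*(-18))*(-327) = 369 + (-41 + 18)*(-327) = 369 - 23*(-327) = 369 + 7521 = 7890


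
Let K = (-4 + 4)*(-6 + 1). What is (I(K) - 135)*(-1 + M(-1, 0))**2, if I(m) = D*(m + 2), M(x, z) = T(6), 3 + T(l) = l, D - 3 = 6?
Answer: -468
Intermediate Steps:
D = 9 (D = 3 + 6 = 9)
T(l) = -3 + l
K = 0 (K = 0*(-5) = 0)
M(x, z) = 3 (M(x, z) = -3 + 6 = 3)
I(m) = 18 + 9*m (I(m) = 9*(m + 2) = 9*(2 + m) = 18 + 9*m)
(I(K) - 135)*(-1 + M(-1, 0))**2 = ((18 + 9*0) - 135)*(-1 + 3)**2 = ((18 + 0) - 135)*2**2 = (18 - 135)*4 = -117*4 = -468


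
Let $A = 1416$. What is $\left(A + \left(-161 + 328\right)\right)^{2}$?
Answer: $2505889$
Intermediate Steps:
$\left(A + \left(-161 + 328\right)\right)^{2} = \left(1416 + \left(-161 + 328\right)\right)^{2} = \left(1416 + 167\right)^{2} = 1583^{2} = 2505889$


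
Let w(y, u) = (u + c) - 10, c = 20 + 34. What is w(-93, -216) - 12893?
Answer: -13065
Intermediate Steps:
c = 54
w(y, u) = 44 + u (w(y, u) = (u + 54) - 10 = (54 + u) - 10 = 44 + u)
w(-93, -216) - 12893 = (44 - 216) - 12893 = -172 - 12893 = -13065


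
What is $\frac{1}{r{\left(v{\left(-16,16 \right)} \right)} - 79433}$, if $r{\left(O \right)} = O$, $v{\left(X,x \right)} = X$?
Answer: $- \frac{1}{79449} \approx -1.2587 \cdot 10^{-5}$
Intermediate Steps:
$\frac{1}{r{\left(v{\left(-16,16 \right)} \right)} - 79433} = \frac{1}{-16 - 79433} = \frac{1}{-79449} = - \frac{1}{79449}$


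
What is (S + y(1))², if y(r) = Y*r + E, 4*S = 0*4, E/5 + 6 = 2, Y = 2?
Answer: 324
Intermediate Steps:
E = -20 (E = -30 + 5*2 = -30 + 10 = -20)
S = 0 (S = (0*4)/4 = (¼)*0 = 0)
y(r) = -20 + 2*r (y(r) = 2*r - 20 = -20 + 2*r)
(S + y(1))² = (0 + (-20 + 2*1))² = (0 + (-20 + 2))² = (0 - 18)² = (-18)² = 324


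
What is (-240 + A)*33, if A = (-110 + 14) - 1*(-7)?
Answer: -10857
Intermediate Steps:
A = -89 (A = -96 + 7 = -89)
(-240 + A)*33 = (-240 - 89)*33 = -329*33 = -10857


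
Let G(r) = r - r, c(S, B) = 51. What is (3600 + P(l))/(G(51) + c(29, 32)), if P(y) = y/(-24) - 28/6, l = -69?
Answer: 86357/1224 ≈ 70.553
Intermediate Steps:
P(y) = -14/3 - y/24 (P(y) = y*(-1/24) - 28*1/6 = -y/24 - 14/3 = -14/3 - y/24)
G(r) = 0
(3600 + P(l))/(G(51) + c(29, 32)) = (3600 + (-14/3 - 1/24*(-69)))/(0 + 51) = (3600 + (-14/3 + 23/8))/51 = (3600 - 43/24)*(1/51) = (86357/24)*(1/51) = 86357/1224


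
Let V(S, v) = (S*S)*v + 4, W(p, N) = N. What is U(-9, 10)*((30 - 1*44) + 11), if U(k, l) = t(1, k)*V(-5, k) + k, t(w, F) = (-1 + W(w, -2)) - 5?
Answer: -5277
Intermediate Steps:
V(S, v) = 4 + v*S² (V(S, v) = S²*v + 4 = v*S² + 4 = 4 + v*S²)
t(w, F) = -8 (t(w, F) = (-1 - 2) - 5 = -3 - 5 = -8)
U(k, l) = -32 - 199*k (U(k, l) = -8*(4 + k*(-5)²) + k = -8*(4 + k*25) + k = -8*(4 + 25*k) + k = (-32 - 200*k) + k = -32 - 199*k)
U(-9, 10)*((30 - 1*44) + 11) = (-32 - 199*(-9))*((30 - 1*44) + 11) = (-32 + 1791)*((30 - 44) + 11) = 1759*(-14 + 11) = 1759*(-3) = -5277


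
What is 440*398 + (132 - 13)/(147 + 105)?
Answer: 6304337/36 ≈ 1.7512e+5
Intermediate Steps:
440*398 + (132 - 13)/(147 + 105) = 175120 + 119/252 = 175120 + 119*(1/252) = 175120 + 17/36 = 6304337/36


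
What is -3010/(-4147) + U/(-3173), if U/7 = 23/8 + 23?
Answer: 70396837/105267448 ≈ 0.66874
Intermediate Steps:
U = 1449/8 (U = 7*(23/8 + 23) = 7*(207/8) = 1449/8 ≈ 181.13)
-3010/(-4147) + U/(-3173) = -3010/(-4147) + (1449/8)/(-3173) = -3010*(-1/4147) + (1449/8)*(-1/3173) = 3010/4147 - 1449/25384 = 70396837/105267448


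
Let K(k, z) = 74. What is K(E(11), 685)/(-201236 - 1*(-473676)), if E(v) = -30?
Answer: 37/136220 ≈ 0.00027162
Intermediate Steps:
K(E(11), 685)/(-201236 - 1*(-473676)) = 74/(-201236 - 1*(-473676)) = 74/(-201236 + 473676) = 74/272440 = 74*(1/272440) = 37/136220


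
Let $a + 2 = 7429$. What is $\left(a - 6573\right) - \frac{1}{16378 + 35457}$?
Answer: $\frac{44267089}{51835} \approx 854.0$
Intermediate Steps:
$a = 7427$ ($a = -2 + 7429 = 7427$)
$\left(a - 6573\right) - \frac{1}{16378 + 35457} = \left(7427 - 6573\right) - \frac{1}{16378 + 35457} = \left(7427 - 6573\right) - \frac{1}{51835} = 854 - \frac{1}{51835} = \frac{44267089}{51835}$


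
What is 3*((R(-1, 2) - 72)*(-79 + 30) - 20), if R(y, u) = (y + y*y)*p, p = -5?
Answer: 10524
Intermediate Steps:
R(y, u) = -5*y - 5*y² (R(y, u) = (y + y*y)*(-5) = (y + y²)*(-5) = -5*y - 5*y²)
3*((R(-1, 2) - 72)*(-79 + 30) - 20) = 3*((-5*(-1)*(1 - 1) - 72)*(-79 + 30) - 20) = 3*((-5*(-1)*0 - 72)*(-49) - 20) = 3*((0 - 72)*(-49) - 20) = 3*(-72*(-49) - 20) = 3*(3528 - 20) = 3*3508 = 10524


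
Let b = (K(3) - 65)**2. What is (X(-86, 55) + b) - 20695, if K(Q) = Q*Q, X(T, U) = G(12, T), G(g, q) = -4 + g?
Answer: -17551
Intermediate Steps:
X(T, U) = 8 (X(T, U) = -4 + 12 = 8)
K(Q) = Q**2
b = 3136 (b = (3**2 - 65)**2 = (9 - 65)**2 = (-56)**2 = 3136)
(X(-86, 55) + b) - 20695 = (8 + 3136) - 20695 = 3144 - 20695 = -17551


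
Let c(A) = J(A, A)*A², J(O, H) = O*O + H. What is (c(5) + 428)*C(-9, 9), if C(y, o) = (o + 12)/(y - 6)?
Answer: -8246/5 ≈ -1649.2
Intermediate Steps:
J(O, H) = H + O² (J(O, H) = O² + H = H + O²)
c(A) = A²*(A + A²) (c(A) = (A + A²)*A² = A²*(A + A²))
C(y, o) = (12 + o)/(-6 + y)
(c(5) + 428)*C(-9, 9) = (5³*(1 + 5) + 428)*((12 + 9)/(-6 - 9)) = (125*6 + 428)*(21/(-15)) = (750 + 428)*(-1/15*21) = 1178*(-7/5) = -8246/5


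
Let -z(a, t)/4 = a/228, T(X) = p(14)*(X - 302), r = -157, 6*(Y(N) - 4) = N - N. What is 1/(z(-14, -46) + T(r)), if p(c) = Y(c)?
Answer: -57/104638 ≈ -0.00054474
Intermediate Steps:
Y(N) = 4 (Y(N) = 4 + (N - N)/6 = 4 + (⅙)*0 = 4 + 0 = 4)
p(c) = 4
T(X) = -1208 + 4*X (T(X) = 4*(X - 302) = 4*(-302 + X) = -1208 + 4*X)
z(a, t) = -a/57 (z(a, t) = -4*a/228 = -a/57)
1/(z(-14, -46) + T(r)) = 1/(-1/57*(-14) + (-1208 + 4*(-157))) = 1/(14/57 + (-1208 - 628)) = 1/(14/57 - 1836) = 1/(-104638/57) = -57/104638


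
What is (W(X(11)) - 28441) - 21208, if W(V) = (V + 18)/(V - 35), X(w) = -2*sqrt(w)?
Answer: -58636143/1181 + 106*sqrt(11)/1181 ≈ -49649.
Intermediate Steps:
W(V) = (18 + V)/(-35 + V)
(W(X(11)) - 28441) - 21208 = ((18 - 2*sqrt(11))/(-35 - 2*sqrt(11)) - 28441) - 21208 = (-28441 + (18 - 2*sqrt(11))/(-35 - 2*sqrt(11))) - 21208 = -49649 + (18 - 2*sqrt(11))/(-35 - 2*sqrt(11))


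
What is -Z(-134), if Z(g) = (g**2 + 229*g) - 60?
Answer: 12790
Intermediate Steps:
Z(g) = -60 + g**2 + 229*g
-Z(-134) = -(-60 + (-134)**2 + 229*(-134)) = -(-60 + 17956 - 30686) = -1*(-12790) = 12790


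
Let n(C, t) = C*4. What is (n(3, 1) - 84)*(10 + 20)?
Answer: -2160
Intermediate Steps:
n(C, t) = 4*C
(n(3, 1) - 84)*(10 + 20) = (4*3 - 84)*(10 + 20) = (12 - 84)*30 = -72*30 = -2160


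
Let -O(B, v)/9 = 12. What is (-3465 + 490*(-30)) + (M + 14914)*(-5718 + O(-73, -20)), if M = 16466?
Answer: -182838045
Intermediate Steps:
O(B, v) = -108 (O(B, v) = -9*12 = -108)
(-3465 + 490*(-30)) + (M + 14914)*(-5718 + O(-73, -20)) = (-3465 + 490*(-30)) + (16466 + 14914)*(-5718 - 108) = (-3465 - 14700) + 31380*(-5826) = -18165 - 182819880 = -182838045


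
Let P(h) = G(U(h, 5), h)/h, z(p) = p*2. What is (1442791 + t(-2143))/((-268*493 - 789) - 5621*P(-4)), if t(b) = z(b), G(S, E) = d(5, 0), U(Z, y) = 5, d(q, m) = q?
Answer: -5754020/503547 ≈ -11.427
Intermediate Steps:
G(S, E) = 5
z(p) = 2*p
P(h) = 5/h
t(b) = 2*b
(1442791 + t(-2143))/((-268*493 - 789) - 5621*P(-4)) = (1442791 + 2*(-2143))/((-268*493 - 789) - 28105/(-4)) = (1442791 - 4286)/((-132124 - 789) - 28105*(-1)/4) = 1438505/(-132913 - 5621*(-5/4)) = 1438505/(-132913 + 28105/4) = 1438505/(-503547/4) = 1438505*(-4/503547) = -5754020/503547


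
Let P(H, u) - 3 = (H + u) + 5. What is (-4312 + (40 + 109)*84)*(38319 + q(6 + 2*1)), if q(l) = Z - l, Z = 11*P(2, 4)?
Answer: 315566860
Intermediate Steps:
P(H, u) = 8 + H + u (P(H, u) = 3 + ((H + u) + 5) = 3 + (5 + H + u) = 8 + H + u)
Z = 154 (Z = 11*(8 + 2 + 4) = 11*14 = 154)
q(l) = 154 - l
(-4312 + (40 + 109)*84)*(38319 + q(6 + 2*1)) = (-4312 + (40 + 109)*84)*(38319 + (154 - (6 + 2*1))) = (-4312 + 149*84)*(38319 + (154 - (6 + 2))) = (-4312 + 12516)*(38319 + (154 - 1*8)) = 8204*(38319 + (154 - 8)) = 8204*(38319 + 146) = 8204*38465 = 315566860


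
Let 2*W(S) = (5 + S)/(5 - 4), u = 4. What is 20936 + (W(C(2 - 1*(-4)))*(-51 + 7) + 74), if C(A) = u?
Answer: 20812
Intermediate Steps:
C(A) = 4
W(S) = 5/2 + S/2 (W(S) = ((5 + S)/(5 - 4))/2 = ((5 + S)/1)/2 = ((5 + S)*1)/2 = (5 + S)/2 = 5/2 + S/2)
20936 + (W(C(2 - 1*(-4)))*(-51 + 7) + 74) = 20936 + ((5/2 + (½)*4)*(-51 + 7) + 74) = 20936 + ((5/2 + 2)*(-44) + 74) = 20936 + ((9/2)*(-44) + 74) = 20936 + (-198 + 74) = 20936 - 124 = 20812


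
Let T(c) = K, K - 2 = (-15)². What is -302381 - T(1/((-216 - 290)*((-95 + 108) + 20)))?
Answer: -302608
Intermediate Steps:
K = 227 (K = 2 + (-15)² = 2 + 225 = 227)
T(c) = 227
-302381 - T(1/((-216 - 290)*((-95 + 108) + 20))) = -302381 - 1*227 = -302381 - 227 = -302608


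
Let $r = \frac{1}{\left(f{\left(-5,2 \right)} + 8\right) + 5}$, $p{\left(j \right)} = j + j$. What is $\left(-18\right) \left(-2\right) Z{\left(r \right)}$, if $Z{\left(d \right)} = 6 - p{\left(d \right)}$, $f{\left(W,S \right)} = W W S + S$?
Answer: $\frac{13968}{65} \approx 214.89$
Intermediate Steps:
$p{\left(j \right)} = 2 j$
$f{\left(W,S \right)} = S + S W^{2}$ ($f{\left(W,S \right)} = W^{2} S + S = S W^{2} + S = S + S W^{2}$)
$r = \frac{1}{65}$ ($r = \frac{1}{\left(2 \left(1 + \left(-5\right)^{2}\right) + 8\right) + 5} = \frac{1}{\left(2 \left(1 + 25\right) + 8\right) + 5} = \frac{1}{\left(2 \cdot 26 + 8\right) + 5} = \frac{1}{\left(52 + 8\right) + 5} = \frac{1}{60 + 5} = \frac{1}{65} \approx 0.015385$)
$Z{\left(d \right)} = 6 - 2 d$
$\left(-18\right) \left(-2\right) Z{\left(r \right)} = \left(-18\right) \left(-2\right) \left(6 - \frac{2}{65}\right) = 36 \left(6 - \frac{2}{65}\right) = 36 \cdot \frac{388}{65} = \frac{13968}{65}$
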